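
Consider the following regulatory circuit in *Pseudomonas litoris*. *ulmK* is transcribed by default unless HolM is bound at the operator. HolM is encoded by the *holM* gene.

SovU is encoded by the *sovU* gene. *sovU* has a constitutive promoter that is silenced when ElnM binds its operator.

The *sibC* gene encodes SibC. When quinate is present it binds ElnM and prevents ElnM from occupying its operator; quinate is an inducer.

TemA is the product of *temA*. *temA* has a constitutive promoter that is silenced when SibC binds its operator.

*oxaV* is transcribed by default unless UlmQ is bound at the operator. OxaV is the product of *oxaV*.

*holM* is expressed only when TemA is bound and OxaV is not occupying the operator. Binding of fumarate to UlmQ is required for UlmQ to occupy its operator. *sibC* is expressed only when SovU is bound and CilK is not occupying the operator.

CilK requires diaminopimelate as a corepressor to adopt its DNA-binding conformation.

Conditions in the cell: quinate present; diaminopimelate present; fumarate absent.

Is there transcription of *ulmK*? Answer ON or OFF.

Quinate is present, so ElnM is inactive.
With no repressor bound, *sovU* is transcribed.
So SovU is produced and active.
Diaminopimelate is present, so CilK is active.
With repressor CilK bound, *sibC* is not transcribed.
So SibC is not produced.
With no repressor bound, *temA* is transcribed.
So TemA is produced and active.
Fumarate is absent, so UlmQ is inactive.
With no repressor bound, *oxaV* is transcribed.
So OxaV is produced and active.
With repressor OxaV bound, *holM* is not transcribed.
So HolM is not produced.
With no repressor bound, *ulmK* is transcribed.

ON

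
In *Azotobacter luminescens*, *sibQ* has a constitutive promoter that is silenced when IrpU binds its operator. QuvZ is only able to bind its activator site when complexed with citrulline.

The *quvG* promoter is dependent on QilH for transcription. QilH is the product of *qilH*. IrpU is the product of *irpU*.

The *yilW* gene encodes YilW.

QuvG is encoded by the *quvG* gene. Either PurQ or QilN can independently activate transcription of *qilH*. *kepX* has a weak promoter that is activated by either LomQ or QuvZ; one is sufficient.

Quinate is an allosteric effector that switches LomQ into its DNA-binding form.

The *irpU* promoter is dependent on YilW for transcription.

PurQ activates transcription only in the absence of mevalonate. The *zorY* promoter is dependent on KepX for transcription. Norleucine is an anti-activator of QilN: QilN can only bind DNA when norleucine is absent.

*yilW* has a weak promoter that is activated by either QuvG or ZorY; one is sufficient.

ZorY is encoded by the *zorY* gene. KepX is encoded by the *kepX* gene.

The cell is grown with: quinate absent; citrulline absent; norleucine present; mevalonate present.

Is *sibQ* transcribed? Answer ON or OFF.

Mevalonate is present, so PurQ is inactive.
Norleucine is present, so QilN is inactive.
No activator is available at the *qilH* promoter, so *qilH* is not transcribed.
So QilH is not produced.
Required activator QilH is absent, so *quvG* is not transcribed.
So QuvG is not produced.
Quinate is absent, so LomQ is inactive.
Citrulline is absent, so QuvZ is inactive.
No activator is available at the *kepX* promoter, so *kepX* is not transcribed.
So KepX is not produced.
Required activator KepX is absent, so *zorY* is not transcribed.
So ZorY is not produced.
No activator is available at the *yilW* promoter, so *yilW* is not transcribed.
So YilW is not produced.
Required activator YilW is absent, so *irpU* is not transcribed.
So IrpU is not produced.
With no repressor bound, *sibQ* is transcribed.

ON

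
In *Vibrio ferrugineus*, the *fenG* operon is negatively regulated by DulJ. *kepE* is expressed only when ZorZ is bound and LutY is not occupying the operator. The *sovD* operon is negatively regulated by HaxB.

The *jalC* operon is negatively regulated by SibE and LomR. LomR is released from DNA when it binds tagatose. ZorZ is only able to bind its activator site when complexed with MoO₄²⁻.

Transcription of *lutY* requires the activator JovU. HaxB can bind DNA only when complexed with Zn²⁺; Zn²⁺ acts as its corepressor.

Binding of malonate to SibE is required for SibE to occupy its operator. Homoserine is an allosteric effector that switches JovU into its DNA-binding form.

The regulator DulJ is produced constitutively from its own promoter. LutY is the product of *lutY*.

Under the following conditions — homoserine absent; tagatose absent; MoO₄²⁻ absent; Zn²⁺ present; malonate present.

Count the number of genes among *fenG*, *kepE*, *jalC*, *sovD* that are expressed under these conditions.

0

DulJ is produced constitutively and is active.
With repressor DulJ bound, *fenG* is not transcribed.
→ *fenG* is OFF.
Homoserine is absent, so JovU is inactive.
Required activator JovU is absent, so *lutY* is not transcribed.
So LutY is not produced.
MoO₄²⁻ is absent, so ZorZ is inactive.
Required activator ZorZ is absent, so *kepE* is not transcribed.
→ *kepE* is OFF.
Malonate is present, so SibE is active.
Tagatose is absent, so LomR is active.
With repressor SibE bound, *jalC* is not transcribed.
→ *jalC* is OFF.
Zn²⁺ is present, so HaxB is active.
With repressor HaxB bound, *sovD* is not transcribed.
→ *sovD* is OFF.
0 of the 4 genes are transcribed.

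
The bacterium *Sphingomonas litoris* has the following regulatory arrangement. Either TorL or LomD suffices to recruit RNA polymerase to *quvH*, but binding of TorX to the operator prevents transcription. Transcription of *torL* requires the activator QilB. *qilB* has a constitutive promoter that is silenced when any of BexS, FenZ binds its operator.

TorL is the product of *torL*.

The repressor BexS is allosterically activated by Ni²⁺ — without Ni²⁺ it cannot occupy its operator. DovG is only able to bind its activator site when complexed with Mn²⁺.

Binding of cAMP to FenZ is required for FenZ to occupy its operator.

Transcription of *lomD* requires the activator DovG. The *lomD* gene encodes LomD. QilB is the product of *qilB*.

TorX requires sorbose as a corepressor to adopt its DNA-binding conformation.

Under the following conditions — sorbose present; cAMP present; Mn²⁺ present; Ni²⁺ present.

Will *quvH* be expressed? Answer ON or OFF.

Ni²⁺ is present, so BexS is active.
cAMP is present, so FenZ is active.
With repressor BexS bound, *qilB* is not transcribed.
So QilB is not produced.
Required activator QilB is absent, so *torL* is not transcribed.
So TorL is not produced.
Mn²⁺ is present, so DovG is active.
No repressor is bound and DovG is active, so *lomD* is transcribed.
So LomD is produced and active.
Sorbose is present, so TorX is active.
With repressor TorX bound, *quvH* is not transcribed.

OFF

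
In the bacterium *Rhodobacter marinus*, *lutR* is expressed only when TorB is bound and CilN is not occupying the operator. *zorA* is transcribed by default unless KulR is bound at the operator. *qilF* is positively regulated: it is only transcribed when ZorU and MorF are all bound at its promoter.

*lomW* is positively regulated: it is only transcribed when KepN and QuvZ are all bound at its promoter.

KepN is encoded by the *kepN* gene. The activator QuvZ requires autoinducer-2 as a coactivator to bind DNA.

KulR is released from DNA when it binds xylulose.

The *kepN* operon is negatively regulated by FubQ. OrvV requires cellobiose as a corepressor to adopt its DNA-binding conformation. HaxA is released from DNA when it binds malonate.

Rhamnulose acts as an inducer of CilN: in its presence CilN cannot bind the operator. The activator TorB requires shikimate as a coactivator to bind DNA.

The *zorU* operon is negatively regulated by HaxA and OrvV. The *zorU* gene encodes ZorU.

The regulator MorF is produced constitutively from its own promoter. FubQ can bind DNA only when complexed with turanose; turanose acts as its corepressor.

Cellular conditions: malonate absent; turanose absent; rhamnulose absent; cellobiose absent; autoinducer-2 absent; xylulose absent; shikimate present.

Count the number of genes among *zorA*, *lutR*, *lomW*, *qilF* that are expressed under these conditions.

Xylulose is absent, so KulR is active.
With repressor KulR bound, *zorA* is not transcribed.
→ *zorA* is OFF.
Rhamnulose is absent, so CilN is active.
Shikimate is present, so TorB is active.
With repressor CilN bound, *lutR* is not transcribed.
→ *lutR* is OFF.
Turanose is absent, so FubQ is inactive.
With no repressor bound, *kepN* is transcribed.
So KepN is produced and active.
Autoinducer-2 is absent, so QuvZ is inactive.
Required activator QuvZ is absent, so *lomW* is not transcribed.
→ *lomW* is OFF.
Malonate is absent, so HaxA is active.
Cellobiose is absent, so OrvV is inactive.
With repressor HaxA bound, *zorU* is not transcribed.
So ZorU is not produced.
MorF is produced constitutively and is active.
Required activator ZorU is absent, so *qilF* is not transcribed.
→ *qilF* is OFF.
0 of the 4 genes are transcribed.

0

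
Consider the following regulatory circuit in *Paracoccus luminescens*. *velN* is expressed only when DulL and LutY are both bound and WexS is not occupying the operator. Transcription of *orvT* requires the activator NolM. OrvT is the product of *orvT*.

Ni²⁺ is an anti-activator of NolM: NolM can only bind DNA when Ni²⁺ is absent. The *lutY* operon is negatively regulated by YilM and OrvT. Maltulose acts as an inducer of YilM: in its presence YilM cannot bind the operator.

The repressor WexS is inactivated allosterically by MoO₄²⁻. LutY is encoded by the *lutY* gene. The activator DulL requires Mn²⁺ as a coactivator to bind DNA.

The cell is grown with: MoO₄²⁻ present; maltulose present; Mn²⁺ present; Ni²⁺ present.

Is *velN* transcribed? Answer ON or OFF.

ON

Mn²⁺ is present, so DulL is active.
Maltulose is present, so YilM is inactive.
Ni²⁺ is present, so NolM is inactive.
Required activator NolM is absent, so *orvT* is not transcribed.
So OrvT is not produced.
With no repressor bound, *lutY* is transcribed.
So LutY is produced and active.
MoO₄²⁻ is present, so WexS is inactive.
No repressor is bound and DulL and LutY are active, so *velN* is transcribed.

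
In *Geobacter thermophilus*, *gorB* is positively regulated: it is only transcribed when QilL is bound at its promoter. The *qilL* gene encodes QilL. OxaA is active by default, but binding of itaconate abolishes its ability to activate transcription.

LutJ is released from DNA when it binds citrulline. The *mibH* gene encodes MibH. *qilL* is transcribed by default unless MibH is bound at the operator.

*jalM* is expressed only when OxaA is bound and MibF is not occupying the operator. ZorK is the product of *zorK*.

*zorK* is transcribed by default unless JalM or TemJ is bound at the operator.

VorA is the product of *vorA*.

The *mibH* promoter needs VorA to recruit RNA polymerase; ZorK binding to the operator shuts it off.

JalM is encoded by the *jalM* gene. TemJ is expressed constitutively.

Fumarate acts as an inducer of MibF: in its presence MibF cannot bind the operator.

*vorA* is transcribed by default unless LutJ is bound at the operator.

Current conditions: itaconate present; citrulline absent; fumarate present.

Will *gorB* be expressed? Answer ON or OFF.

Itaconate is present, so OxaA is inactive.
Fumarate is present, so MibF is inactive.
Required activator OxaA is absent, so *jalM* is not transcribed.
So JalM is not produced.
TemJ is produced constitutively and is active.
With repressor TemJ bound, *zorK* is not transcribed.
So ZorK is not produced.
Citrulline is absent, so LutJ is active.
With repressor LutJ bound, *vorA* is not transcribed.
So VorA is not produced.
Required activator VorA is absent, so *mibH* is not transcribed.
So MibH is not produced.
With no repressor bound, *qilL* is transcribed.
So QilL is produced and active.
No repressor is bound and QilL is active, so *gorB* is transcribed.

ON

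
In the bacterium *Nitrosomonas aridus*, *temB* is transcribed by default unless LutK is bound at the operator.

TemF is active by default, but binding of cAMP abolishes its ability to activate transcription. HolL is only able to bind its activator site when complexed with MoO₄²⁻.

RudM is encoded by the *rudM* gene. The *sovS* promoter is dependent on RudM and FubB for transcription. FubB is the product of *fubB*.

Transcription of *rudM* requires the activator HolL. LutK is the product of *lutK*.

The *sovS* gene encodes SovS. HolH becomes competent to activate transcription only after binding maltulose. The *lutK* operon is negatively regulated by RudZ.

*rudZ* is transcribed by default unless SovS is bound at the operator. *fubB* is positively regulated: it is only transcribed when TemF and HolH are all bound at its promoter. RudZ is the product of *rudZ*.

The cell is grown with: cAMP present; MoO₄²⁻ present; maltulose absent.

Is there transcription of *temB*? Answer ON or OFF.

ON

MoO₄²⁻ is present, so HolL is active.
No repressor is bound and HolL is active, so *rudM* is transcribed.
So RudM is produced and active.
cAMP is present, so TemF is inactive.
Maltulose is absent, so HolH is inactive.
Required activator TemF is absent, so *fubB* is not transcribed.
So FubB is not produced.
Required activator FubB is absent, so *sovS* is not transcribed.
So SovS is not produced.
With no repressor bound, *rudZ* is transcribed.
So RudZ is produced and active.
With repressor RudZ bound, *lutK* is not transcribed.
So LutK is not produced.
With no repressor bound, *temB* is transcribed.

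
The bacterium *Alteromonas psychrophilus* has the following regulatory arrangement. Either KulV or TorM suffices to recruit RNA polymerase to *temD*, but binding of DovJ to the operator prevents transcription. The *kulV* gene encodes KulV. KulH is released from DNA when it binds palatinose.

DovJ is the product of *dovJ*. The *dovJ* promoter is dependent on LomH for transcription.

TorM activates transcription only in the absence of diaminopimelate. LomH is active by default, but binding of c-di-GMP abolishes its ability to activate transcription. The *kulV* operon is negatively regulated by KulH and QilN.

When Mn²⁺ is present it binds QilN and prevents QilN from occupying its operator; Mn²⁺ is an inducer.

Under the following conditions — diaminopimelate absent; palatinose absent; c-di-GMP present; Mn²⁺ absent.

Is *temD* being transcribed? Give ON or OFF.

ON

c-di-GMP is present, so LomH is inactive.
Required activator LomH is absent, so *dovJ* is not transcribed.
So DovJ is not produced.
Palatinose is absent, so KulH is active.
Mn²⁺ is absent, so QilN is active.
With repressor KulH bound, *kulV* is not transcribed.
So KulV is not produced.
Diaminopimelate is absent, so TorM is active.
Activator TorM is present, so *temD* is transcribed.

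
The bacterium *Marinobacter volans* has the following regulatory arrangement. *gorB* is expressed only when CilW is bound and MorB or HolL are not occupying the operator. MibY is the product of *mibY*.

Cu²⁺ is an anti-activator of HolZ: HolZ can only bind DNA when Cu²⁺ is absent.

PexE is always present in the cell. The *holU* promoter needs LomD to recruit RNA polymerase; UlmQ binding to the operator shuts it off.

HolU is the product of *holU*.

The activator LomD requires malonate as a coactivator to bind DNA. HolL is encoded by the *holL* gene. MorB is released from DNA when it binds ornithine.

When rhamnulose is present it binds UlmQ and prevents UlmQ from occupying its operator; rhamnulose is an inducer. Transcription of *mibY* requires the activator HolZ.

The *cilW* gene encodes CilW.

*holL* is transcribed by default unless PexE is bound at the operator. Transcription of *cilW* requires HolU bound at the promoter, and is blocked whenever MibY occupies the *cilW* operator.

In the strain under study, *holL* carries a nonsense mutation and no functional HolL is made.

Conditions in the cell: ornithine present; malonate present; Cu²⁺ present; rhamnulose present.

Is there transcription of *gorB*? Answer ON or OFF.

ON

Cu²⁺ is present, so HolZ is inactive.
Required activator HolZ is absent, so *mibY* is not transcribed.
So MibY is not produced.
Malonate is present, so LomD is active.
Rhamnulose is present, so UlmQ is inactive.
No repressor is bound and LomD is active, so *holU* is transcribed.
So HolU is produced and active.
No repressor is bound and HolU is active, so *cilW* is transcribed.
So CilW is produced and active.
Ornithine is present, so MorB is inactive.
HolL is non-functional in this strain, so it has no effect.
No repressor is bound and CilW is active, so *gorB* is transcribed.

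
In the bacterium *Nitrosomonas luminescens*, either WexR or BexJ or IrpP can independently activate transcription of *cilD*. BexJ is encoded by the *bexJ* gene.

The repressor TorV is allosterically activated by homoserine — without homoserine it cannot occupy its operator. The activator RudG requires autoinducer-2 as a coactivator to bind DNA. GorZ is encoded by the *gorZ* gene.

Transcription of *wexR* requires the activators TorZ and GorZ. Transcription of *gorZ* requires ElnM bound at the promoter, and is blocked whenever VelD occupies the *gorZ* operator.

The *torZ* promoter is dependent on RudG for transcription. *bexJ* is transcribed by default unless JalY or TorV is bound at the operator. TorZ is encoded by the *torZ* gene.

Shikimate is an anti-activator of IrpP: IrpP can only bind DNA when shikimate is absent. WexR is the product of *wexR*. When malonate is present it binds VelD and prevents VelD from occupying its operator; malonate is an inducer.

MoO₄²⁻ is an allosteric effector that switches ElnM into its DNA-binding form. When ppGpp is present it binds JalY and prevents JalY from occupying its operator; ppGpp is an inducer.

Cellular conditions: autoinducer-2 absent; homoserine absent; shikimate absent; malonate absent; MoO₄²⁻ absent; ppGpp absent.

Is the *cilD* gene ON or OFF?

ON

Autoinducer-2 is absent, so RudG is inactive.
Required activator RudG is absent, so *torZ* is not transcribed.
So TorZ is not produced.
MoO₄²⁻ is absent, so ElnM is inactive.
Malonate is absent, so VelD is active.
With repressor VelD bound, *gorZ* is not transcribed.
So GorZ is not produced.
Required activator TorZ is absent, so *wexR* is not transcribed.
So WexR is not produced.
ppGpp is absent, so JalY is active.
Homoserine is absent, so TorV is inactive.
With repressor JalY bound, *bexJ* is not transcribed.
So BexJ is not produced.
Shikimate is absent, so IrpP is active.
Activator IrpP is present, so *cilD* is transcribed.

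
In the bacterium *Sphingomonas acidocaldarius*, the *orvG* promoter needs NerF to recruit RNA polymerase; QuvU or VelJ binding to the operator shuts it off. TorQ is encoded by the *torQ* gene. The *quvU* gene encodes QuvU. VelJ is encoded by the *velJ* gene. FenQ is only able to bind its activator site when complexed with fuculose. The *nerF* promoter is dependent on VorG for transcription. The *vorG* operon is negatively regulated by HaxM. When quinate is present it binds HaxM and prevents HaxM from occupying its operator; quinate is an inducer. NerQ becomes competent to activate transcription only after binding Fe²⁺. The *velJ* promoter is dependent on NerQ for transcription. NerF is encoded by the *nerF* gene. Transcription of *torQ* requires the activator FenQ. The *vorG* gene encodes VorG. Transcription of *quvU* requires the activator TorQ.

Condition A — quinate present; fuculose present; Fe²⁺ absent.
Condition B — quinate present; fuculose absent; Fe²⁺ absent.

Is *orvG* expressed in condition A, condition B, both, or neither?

B only

Condition A:
Quinate is present, so HaxM is inactive.
With no repressor bound, *vorG* is transcribed.
So VorG is produced and active.
No repressor is bound and VorG is active, so *nerF* is transcribed.
So NerF is produced and active.
Fuculose is present, so FenQ is active.
No repressor is bound and FenQ is active, so *torQ* is transcribed.
So TorQ is produced and active.
No repressor is bound and TorQ is active, so *quvU* is transcribed.
So QuvU is produced and active.
Fe²⁺ is absent, so NerQ is inactive.
Required activator NerQ is absent, so *velJ* is not transcribed.
So VelJ is not produced.
With repressor QuvU bound, *orvG* is not transcribed.
→ *orvG* is OFF in A.
Condition B:
Quinate is present, so HaxM is inactive.
With no repressor bound, *vorG* is transcribed.
So VorG is produced and active.
No repressor is bound and VorG is active, so *nerF* is transcribed.
So NerF is produced and active.
Fuculose is absent, so FenQ is inactive.
Required activator FenQ is absent, so *torQ* is not transcribed.
So TorQ is not produced.
Required activator TorQ is absent, so *quvU* is not transcribed.
So QuvU is not produced.
Fe²⁺ is absent, so NerQ is inactive.
Required activator NerQ is absent, so *velJ* is not transcribed.
So VelJ is not produced.
No repressor is bound and NerF is active, so *orvG* is transcribed.
→ *orvG* is ON in B.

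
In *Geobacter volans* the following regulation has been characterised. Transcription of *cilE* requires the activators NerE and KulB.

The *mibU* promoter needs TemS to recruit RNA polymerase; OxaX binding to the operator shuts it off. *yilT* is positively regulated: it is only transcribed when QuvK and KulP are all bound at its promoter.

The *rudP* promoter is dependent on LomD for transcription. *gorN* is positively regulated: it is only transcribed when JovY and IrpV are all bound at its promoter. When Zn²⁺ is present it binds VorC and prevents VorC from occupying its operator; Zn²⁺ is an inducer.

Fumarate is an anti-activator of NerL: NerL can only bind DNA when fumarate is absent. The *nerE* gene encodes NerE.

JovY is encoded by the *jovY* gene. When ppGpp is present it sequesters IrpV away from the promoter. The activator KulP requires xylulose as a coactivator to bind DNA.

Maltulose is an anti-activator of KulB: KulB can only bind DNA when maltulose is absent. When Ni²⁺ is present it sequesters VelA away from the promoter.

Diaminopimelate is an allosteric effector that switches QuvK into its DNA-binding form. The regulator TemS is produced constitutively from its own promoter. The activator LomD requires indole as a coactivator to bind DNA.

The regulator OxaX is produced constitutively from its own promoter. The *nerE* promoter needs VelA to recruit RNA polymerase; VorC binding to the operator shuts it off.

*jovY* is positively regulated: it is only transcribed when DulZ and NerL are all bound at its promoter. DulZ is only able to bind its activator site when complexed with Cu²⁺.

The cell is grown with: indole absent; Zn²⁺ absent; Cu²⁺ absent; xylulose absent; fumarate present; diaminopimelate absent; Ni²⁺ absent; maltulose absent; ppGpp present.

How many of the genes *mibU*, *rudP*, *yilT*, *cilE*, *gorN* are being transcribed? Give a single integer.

0

OxaX is produced constitutively and is active.
TemS is produced constitutively and is active.
With repressor OxaX bound, *mibU* is not transcribed.
→ *mibU* is OFF.
Indole is absent, so LomD is inactive.
Required activator LomD is absent, so *rudP* is not transcribed.
→ *rudP* is OFF.
Diaminopimelate is absent, so QuvK is inactive.
Xylulose is absent, so KulP is inactive.
Required activator QuvK is absent, so *yilT* is not transcribed.
→ *yilT* is OFF.
Zn²⁺ is absent, so VorC is active.
Ni²⁺ is absent, so VelA is active.
With repressor VorC bound, *nerE* is not transcribed.
So NerE is not produced.
Maltulose is absent, so KulB is active.
Required activator NerE is absent, so *cilE* is not transcribed.
→ *cilE* is OFF.
Cu²⁺ is absent, so DulZ is inactive.
Fumarate is present, so NerL is inactive.
Required activator DulZ is absent, so *jovY* is not transcribed.
So JovY is not produced.
ppGpp is present, so IrpV is inactive.
Required activator JovY is absent, so *gorN* is not transcribed.
→ *gorN* is OFF.
0 of the 5 genes are transcribed.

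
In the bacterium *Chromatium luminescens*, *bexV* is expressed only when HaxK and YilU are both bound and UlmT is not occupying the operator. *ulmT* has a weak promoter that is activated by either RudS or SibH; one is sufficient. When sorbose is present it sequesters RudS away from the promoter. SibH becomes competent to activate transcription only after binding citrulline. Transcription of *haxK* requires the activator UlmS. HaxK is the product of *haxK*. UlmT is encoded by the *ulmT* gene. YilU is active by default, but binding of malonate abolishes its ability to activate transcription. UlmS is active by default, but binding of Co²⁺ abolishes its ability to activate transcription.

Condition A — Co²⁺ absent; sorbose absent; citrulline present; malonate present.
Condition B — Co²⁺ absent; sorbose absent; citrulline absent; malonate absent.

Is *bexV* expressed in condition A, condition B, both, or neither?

Condition A:
Co²⁺ is absent, so UlmS is active.
No repressor is bound and UlmS is active, so *haxK* is transcribed.
So HaxK is produced and active.
Sorbose is absent, so RudS is active.
Citrulline is present, so SibH is active.
Activator RudS is present, so *ulmT* is transcribed.
So UlmT is produced and active.
Malonate is present, so YilU is inactive.
With repressor UlmT bound, *bexV* is not transcribed.
→ *bexV* is OFF in A.
Condition B:
Co²⁺ is absent, so UlmS is active.
No repressor is bound and UlmS is active, so *haxK* is transcribed.
So HaxK is produced and active.
Sorbose is absent, so RudS is active.
Citrulline is absent, so SibH is inactive.
Activator RudS is present, so *ulmT* is transcribed.
So UlmT is produced and active.
Malonate is absent, so YilU is active.
With repressor UlmT bound, *bexV* is not transcribed.
→ *bexV* is OFF in B.

neither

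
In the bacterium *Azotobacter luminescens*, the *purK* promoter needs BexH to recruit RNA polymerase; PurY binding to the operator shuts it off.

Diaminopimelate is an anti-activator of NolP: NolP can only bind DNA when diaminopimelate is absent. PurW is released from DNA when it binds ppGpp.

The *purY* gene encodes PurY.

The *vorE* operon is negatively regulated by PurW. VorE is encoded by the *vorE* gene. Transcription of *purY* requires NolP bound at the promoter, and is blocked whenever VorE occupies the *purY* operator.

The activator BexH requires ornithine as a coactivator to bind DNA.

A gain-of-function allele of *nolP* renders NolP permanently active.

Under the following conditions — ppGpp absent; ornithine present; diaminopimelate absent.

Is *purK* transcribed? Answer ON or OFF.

NolP is constitutively active in this strain.
ppGpp is absent, so PurW is active.
With repressor PurW bound, *vorE* is not transcribed.
So VorE is not produced.
No repressor is bound and NolP is active, so *purY* is transcribed.
So PurY is produced and active.
Ornithine is present, so BexH is active.
With repressor PurY bound, *purK* is not transcribed.

OFF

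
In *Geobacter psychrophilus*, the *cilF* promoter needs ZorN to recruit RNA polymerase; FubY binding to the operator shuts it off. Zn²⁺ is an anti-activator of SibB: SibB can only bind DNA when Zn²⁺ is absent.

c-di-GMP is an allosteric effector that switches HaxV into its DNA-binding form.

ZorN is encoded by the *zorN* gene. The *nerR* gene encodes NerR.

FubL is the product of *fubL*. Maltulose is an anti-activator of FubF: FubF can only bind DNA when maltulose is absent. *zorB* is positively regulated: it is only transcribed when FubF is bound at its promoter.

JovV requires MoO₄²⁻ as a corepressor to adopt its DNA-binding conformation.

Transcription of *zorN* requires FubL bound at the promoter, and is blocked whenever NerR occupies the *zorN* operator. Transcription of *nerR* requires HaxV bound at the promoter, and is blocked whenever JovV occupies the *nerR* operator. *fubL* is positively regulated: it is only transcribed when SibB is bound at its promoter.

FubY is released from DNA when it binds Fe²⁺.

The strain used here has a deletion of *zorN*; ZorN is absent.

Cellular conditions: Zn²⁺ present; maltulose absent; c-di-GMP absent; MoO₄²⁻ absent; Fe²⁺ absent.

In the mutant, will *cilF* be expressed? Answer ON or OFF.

Fe²⁺ is absent, so FubY is active.
ZorN is non-functional in this strain, so it has no effect.
With repressor FubY bound, *cilF* is not transcribed.

OFF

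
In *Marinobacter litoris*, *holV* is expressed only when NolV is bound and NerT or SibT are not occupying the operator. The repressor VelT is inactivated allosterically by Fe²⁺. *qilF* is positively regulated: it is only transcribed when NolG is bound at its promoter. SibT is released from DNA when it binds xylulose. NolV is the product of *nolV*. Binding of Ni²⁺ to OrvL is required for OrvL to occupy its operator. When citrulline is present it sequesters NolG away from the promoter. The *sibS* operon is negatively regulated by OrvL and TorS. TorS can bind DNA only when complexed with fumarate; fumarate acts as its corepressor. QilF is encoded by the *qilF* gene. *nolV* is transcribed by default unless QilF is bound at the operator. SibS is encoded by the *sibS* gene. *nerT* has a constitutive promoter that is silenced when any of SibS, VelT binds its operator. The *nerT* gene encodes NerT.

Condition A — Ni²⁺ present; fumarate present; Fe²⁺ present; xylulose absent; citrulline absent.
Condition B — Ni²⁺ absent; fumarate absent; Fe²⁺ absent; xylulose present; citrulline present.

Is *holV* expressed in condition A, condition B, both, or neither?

B only

Condition A:
Ni²⁺ is present, so OrvL is active.
Fumarate is present, so TorS is active.
With repressor OrvL bound, *sibS* is not transcribed.
So SibS is not produced.
Fe²⁺ is present, so VelT is inactive.
With no repressor bound, *nerT* is transcribed.
So NerT is produced and active.
Xylulose is absent, so SibT is active.
Citrulline is absent, so NolG is active.
No repressor is bound and NolG is active, so *qilF* is transcribed.
So QilF is produced and active.
With repressor QilF bound, *nolV* is not transcribed.
So NolV is not produced.
With repressor NerT bound, *holV* is not transcribed.
→ *holV* is OFF in A.
Condition B:
Ni²⁺ is absent, so OrvL is inactive.
Fumarate is absent, so TorS is inactive.
With no repressor bound, *sibS* is transcribed.
So SibS is produced and active.
Fe²⁺ is absent, so VelT is active.
With repressor SibS bound, *nerT* is not transcribed.
So NerT is not produced.
Xylulose is present, so SibT is inactive.
Citrulline is present, so NolG is inactive.
Required activator NolG is absent, so *qilF* is not transcribed.
So QilF is not produced.
With no repressor bound, *nolV* is transcribed.
So NolV is produced and active.
No repressor is bound and NolV is active, so *holV* is transcribed.
→ *holV* is ON in B.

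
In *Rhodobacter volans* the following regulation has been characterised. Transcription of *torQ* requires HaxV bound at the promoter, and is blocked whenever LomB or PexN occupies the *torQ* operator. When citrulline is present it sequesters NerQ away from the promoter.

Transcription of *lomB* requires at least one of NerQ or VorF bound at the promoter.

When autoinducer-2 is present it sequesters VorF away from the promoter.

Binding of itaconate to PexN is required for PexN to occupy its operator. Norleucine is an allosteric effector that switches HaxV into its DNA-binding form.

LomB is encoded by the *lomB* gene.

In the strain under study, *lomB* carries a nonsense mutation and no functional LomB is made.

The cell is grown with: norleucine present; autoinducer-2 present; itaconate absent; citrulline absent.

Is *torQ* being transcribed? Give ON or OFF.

ON

LomB is non-functional in this strain, so it has no effect.
Norleucine is present, so HaxV is active.
Itaconate is absent, so PexN is inactive.
No repressor is bound and HaxV is active, so *torQ* is transcribed.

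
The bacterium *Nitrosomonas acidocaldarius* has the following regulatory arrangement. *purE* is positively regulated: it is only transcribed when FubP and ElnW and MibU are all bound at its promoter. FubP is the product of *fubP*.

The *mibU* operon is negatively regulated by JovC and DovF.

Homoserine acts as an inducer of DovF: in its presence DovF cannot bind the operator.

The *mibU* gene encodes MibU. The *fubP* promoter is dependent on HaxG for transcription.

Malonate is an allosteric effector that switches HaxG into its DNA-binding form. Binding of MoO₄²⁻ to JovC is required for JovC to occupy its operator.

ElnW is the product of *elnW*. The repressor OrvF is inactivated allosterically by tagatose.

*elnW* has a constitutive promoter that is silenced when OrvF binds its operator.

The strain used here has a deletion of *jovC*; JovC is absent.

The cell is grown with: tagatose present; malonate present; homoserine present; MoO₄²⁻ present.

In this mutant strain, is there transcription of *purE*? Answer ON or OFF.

ON

Malonate is present, so HaxG is active.
No repressor is bound and HaxG is active, so *fubP* is transcribed.
So FubP is produced and active.
Tagatose is present, so OrvF is inactive.
With no repressor bound, *elnW* is transcribed.
So ElnW is produced and active.
JovC is non-functional in this strain, so it has no effect.
Homoserine is present, so DovF is inactive.
With no repressor bound, *mibU* is transcribed.
So MibU is produced and active.
No repressor is bound and FubP and ElnW and MibU are active, so *purE* is transcribed.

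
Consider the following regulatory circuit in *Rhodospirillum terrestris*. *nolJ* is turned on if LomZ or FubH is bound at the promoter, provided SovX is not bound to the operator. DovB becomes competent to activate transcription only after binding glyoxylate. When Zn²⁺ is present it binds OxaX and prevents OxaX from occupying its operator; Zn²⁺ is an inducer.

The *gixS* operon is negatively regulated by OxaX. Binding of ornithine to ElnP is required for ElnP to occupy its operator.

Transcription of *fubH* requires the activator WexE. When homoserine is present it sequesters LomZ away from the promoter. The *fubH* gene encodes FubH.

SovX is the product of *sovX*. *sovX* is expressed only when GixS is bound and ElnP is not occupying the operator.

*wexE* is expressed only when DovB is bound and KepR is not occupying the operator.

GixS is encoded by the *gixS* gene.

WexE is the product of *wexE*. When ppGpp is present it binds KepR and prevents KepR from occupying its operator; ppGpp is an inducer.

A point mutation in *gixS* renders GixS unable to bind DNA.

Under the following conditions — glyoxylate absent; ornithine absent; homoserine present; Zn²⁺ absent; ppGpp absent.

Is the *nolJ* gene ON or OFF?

OFF

Homoserine is present, so LomZ is inactive.
Glyoxylate is absent, so DovB is inactive.
ppGpp is absent, so KepR is active.
With repressor KepR bound, *wexE* is not transcribed.
So WexE is not produced.
Required activator WexE is absent, so *fubH* is not transcribed.
So FubH is not produced.
Ornithine is absent, so ElnP is inactive.
GixS is non-functional in this strain, so it has no effect.
Required activator GixS is absent, so *sovX* is not transcribed.
So SovX is not produced.
No activator is available at the *nolJ* promoter, so *nolJ* is not transcribed.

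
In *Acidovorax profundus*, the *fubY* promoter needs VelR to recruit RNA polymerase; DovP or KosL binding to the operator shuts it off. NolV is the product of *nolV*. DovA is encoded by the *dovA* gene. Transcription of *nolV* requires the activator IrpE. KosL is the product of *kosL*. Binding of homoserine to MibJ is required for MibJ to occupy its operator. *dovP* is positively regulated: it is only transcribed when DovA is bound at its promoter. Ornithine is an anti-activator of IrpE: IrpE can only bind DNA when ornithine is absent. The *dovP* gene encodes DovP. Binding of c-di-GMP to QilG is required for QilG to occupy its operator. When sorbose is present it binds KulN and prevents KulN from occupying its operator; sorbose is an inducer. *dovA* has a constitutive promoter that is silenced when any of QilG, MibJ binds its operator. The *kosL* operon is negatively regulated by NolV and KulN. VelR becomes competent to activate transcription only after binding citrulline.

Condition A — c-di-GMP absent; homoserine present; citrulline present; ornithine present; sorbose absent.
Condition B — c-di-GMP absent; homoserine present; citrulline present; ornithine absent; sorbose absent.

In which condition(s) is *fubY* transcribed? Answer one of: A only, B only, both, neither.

Condition A:
c-di-GMP is absent, so QilG is inactive.
Homoserine is present, so MibJ is active.
With repressor MibJ bound, *dovA* is not transcribed.
So DovA is not produced.
Required activator DovA is absent, so *dovP* is not transcribed.
So DovP is not produced.
Citrulline is present, so VelR is active.
Ornithine is present, so IrpE is inactive.
Required activator IrpE is absent, so *nolV* is not transcribed.
So NolV is not produced.
Sorbose is absent, so KulN is active.
With repressor KulN bound, *kosL* is not transcribed.
So KosL is not produced.
No repressor is bound and VelR is active, so *fubY* is transcribed.
→ *fubY* is ON in A.
Condition B:
c-di-GMP is absent, so QilG is inactive.
Homoserine is present, so MibJ is active.
With repressor MibJ bound, *dovA* is not transcribed.
So DovA is not produced.
Required activator DovA is absent, so *dovP* is not transcribed.
So DovP is not produced.
Citrulline is present, so VelR is active.
Ornithine is absent, so IrpE is active.
No repressor is bound and IrpE is active, so *nolV* is transcribed.
So NolV is produced and active.
Sorbose is absent, so KulN is active.
With repressor NolV bound, *kosL* is not transcribed.
So KosL is not produced.
No repressor is bound and VelR is active, so *fubY* is transcribed.
→ *fubY* is ON in B.

both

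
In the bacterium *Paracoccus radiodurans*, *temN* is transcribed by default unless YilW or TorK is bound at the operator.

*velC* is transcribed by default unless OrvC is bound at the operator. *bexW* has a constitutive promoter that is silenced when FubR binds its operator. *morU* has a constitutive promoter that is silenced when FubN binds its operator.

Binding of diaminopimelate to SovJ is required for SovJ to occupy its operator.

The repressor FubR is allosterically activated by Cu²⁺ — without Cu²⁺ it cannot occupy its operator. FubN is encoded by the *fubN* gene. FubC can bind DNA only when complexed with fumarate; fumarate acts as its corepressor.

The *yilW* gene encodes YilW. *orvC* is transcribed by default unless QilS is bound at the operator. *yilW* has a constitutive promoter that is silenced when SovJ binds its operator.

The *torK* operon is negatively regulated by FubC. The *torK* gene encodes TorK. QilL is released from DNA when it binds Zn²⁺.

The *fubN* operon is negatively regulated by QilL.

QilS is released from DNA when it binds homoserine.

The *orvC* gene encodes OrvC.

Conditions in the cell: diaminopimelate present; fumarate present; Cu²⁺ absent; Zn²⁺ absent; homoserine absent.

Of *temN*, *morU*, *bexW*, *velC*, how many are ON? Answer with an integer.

Diaminopimelate is present, so SovJ is active.
With repressor SovJ bound, *yilW* is not transcribed.
So YilW is not produced.
Fumarate is present, so FubC is active.
With repressor FubC bound, *torK* is not transcribed.
So TorK is not produced.
With no repressor bound, *temN* is transcribed.
→ *temN* is ON.
Zn²⁺ is absent, so QilL is active.
With repressor QilL bound, *fubN* is not transcribed.
So FubN is not produced.
With no repressor bound, *morU* is transcribed.
→ *morU* is ON.
Cu²⁺ is absent, so FubR is inactive.
With no repressor bound, *bexW* is transcribed.
→ *bexW* is ON.
Homoserine is absent, so QilS is active.
With repressor QilS bound, *orvC* is not transcribed.
So OrvC is not produced.
With no repressor bound, *velC* is transcribed.
→ *velC* is ON.
4 of the 4 genes are transcribed.

4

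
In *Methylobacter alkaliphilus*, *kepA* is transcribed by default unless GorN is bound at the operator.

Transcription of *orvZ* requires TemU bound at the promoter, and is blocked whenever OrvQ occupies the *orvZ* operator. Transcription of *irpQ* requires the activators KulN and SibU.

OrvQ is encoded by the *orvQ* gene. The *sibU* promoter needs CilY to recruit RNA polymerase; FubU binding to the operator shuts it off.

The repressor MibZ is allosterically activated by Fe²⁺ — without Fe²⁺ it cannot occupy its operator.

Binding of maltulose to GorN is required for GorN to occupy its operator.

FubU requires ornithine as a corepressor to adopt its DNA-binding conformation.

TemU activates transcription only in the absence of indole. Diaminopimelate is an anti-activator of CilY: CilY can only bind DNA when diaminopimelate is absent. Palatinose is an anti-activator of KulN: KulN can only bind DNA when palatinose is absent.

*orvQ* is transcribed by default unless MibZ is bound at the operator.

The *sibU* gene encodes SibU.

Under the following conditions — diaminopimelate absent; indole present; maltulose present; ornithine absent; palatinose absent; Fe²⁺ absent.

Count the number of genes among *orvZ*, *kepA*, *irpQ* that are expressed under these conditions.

Fe²⁺ is absent, so MibZ is inactive.
With no repressor bound, *orvQ* is transcribed.
So OrvQ is produced and active.
Indole is present, so TemU is inactive.
With repressor OrvQ bound, *orvZ* is not transcribed.
→ *orvZ* is OFF.
Maltulose is present, so GorN is active.
With repressor GorN bound, *kepA* is not transcribed.
→ *kepA* is OFF.
Palatinose is absent, so KulN is active.
Diaminopimelate is absent, so CilY is active.
Ornithine is absent, so FubU is inactive.
No repressor is bound and CilY is active, so *sibU* is transcribed.
So SibU is produced and active.
No repressor is bound and KulN and SibU are active, so *irpQ* is transcribed.
→ *irpQ* is ON.
1 of the 3 genes is transcribed.

1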